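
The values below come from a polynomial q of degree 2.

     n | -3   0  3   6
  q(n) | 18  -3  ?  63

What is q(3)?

The 3 known points determine the degree-2 polynomial uniquely.
Write q(n) = an^2 + bn + c. Substituting each data point gives a linear system:
  9a - 3b + c = 18
  c = -3
  36a + 6b + c = 63
Solving the system yields a = 2, b = -1, c = -3.
So q(n) = 2n^2 - n - 3.
Then q(3) = 12.

12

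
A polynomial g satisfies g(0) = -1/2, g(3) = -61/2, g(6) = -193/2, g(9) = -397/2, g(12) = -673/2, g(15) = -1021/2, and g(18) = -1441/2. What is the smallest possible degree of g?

Forward differences of the values at x = 0, 3, 6, 9, 12, 15, 18:
  g  : -1/2  -61/2  -193/2  -397/2  -673/2  -1021/2  -1441/2
  Δ  : -30  -66  -102  -138  -174  -210
  Δ^2: -36  -36  -36  -36  -36
  Δ^3: 0  0  0  0
  Δ^4: 0  0  0
  Δ^5: 0  0
  Δ^6: 0
The second differences are constant (-36) and nonzero, while all higher differences vanish, so the minimal degree is 2.

2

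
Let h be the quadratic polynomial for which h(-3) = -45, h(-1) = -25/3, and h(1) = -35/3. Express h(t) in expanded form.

h(t) = -5t^2 - (5/3)t - 5

Using the Lagrange interpolation formula with nodes -3, -1, 1:
  L_0(t) = (t + 1)(t - 1) / 8
  L_1(t) = (t + 3)(t - 1) / -4
  L_2(t) = (t + 3)(t + 1) / 8
Then h(t) = -45·L_0(t) - 25/3·L_1(t) - 35/3·L_2(t).
Expanding and collecting terms gives h(t) = -5t^2 - (5/3)t - 5.
Check: h(1) = -35/3. ✓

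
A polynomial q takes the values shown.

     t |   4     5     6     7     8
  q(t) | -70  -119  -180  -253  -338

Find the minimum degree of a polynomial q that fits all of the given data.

Forward differences of the values at t = 4, 5, 6, 7, 8:
  q  : -70  -119  -180  -253  -338
  Δ  : -49  -61  -73  -85
  Δ^2: -12  -12  -12
  Δ^3: 0  0
  Δ^4: 0
The second differences are constant (-12) and nonzero, while all higher differences vanish, so the minimal degree is 2.

2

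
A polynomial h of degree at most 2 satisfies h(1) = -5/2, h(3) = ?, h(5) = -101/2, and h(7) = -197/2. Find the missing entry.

-37/2

The 3 known points determine the degree-2 polynomial uniquely.
Write h(u) = au^2 + bu + c. Substituting each data point gives a linear system:
  a + b + c = -5/2
  25a + 5b + c = -101/2
  49a + 7b + c = -197/2
Solving the system yields a = -2, b = 0, c = -1/2.
So h(u) = -2u² - 1/2.
Then h(3) = -37/2.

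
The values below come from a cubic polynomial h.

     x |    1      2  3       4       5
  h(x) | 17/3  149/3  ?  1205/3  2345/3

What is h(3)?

The 4 known points determine the degree-3 polynomial uniquely.
Write h(x) = ax^3 + bx^2 + cx + d. Substituting each data point gives a linear system:
  a + b + c + d = 17/3
  8a + 4b + 2c + d = 149/3
  64a + 16b + 4c + d = 1205/3
  125a + 25b + 5c + d = 2345/3
Solving the system yields a = 6, b = 2, c = -4, d = 5/3.
So h(x) = 6x³ + 2x² - 4x + 5/3.
Then h(3) = 509/3.

509/3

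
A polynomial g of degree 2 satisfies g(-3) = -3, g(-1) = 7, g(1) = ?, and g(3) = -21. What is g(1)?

1

The 3 known points determine the degree-2 polynomial uniquely.
Write g(n) = an^2 + bn + c. Substituting each data point gives a linear system:
  9a - 3b + c = -3
  a - b + c = 7
  9a + 3b + c = -21
Solving the system yields a = -2, b = -3, c = 6.
So g(n) = -2n^2 - 3n + 6.
Then g(1) = 1.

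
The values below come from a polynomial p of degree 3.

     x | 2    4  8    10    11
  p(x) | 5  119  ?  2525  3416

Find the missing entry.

1235

The 4 known points determine the degree-3 polynomial uniquely.
Write p(x) = ax^3 + bx^2 + cx + d. Substituting each data point gives a linear system:
  8a + 4b + 2c + d = 5
  64a + 16b + 4c + d = 119
  1000a + 100b + 10c + d = 2525
  1331a + 121b + 11c + d = 3416
Solving the system yields a = 3, b = -5, c = 3, d = -5.
So p(x) = 3x^3 - 5x^2 + 3x - 5.
Then p(8) = 1235.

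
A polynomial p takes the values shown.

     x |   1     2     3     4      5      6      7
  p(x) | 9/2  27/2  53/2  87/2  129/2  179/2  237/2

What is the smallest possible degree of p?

Forward differences of the values at x = 1, 2, 3, 4, 5, 6, 7:
  p  : 9/2  27/2  53/2  87/2  129/2  179/2  237/2
  Δ  : 9  13  17  21  25  29
  Δ^2: 4  4  4  4  4
  Δ^3: 0  0  0  0
  Δ^4: 0  0  0
  Δ^5: 0  0
  Δ^6: 0
The second differences are constant (4) and nonzero, while all higher differences vanish, so the minimal degree is 2.

2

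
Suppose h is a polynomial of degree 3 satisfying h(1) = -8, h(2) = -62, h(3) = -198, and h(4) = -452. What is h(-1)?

Write h(u) = au^3 + bu^2 + cu + d. Substituting each data point gives a linear system:
  a + b + c + d = -8
  8a + 4b + 2c + d = -62
  27a + 9b + 3c + d = -198
  64a + 16b + 4c + d = -452
Solving the system yields a = -6, b = -5, c = 3, d = 0.
So h(u) = -6u³ - 5u² + 3u.
Then h(-1) = -2.

-2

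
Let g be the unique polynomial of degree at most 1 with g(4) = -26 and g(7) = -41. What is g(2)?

Using the Lagrange interpolation formula with nodes 4, 7:
  L_0(n) = (n - 7) / -3
  L_1(n) = (n - 4) / 3
Then g(n) = -26·L_0(n) - 41·L_1(n).
Expanding and collecting terms gives g(n) = -5n - 6.
Evaluating at n = 2: g(2) = -16.

-16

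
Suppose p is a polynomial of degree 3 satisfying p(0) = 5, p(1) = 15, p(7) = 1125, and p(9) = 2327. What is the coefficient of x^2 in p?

Write p(x) = ax^3 + bx^2 + cx + d. Substituting each data point gives a linear system:
  d = 5
  a + b + c + d = 15
  343a + 49b + 7c + d = 1125
  729a + 81b + 9c + d = 2327
Solving the system yields a = 3, b = 1, c = 6, d = 5.
So p(x) = 3x³ + x² + 6x + 5.
The coefficient of x^2 is 1.

1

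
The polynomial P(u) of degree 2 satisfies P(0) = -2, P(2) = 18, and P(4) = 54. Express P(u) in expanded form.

P(u) = 2u^2 + 6u - 2

Write P(u) = au^2 + bu + c. Substituting each data point gives a linear system:
  c = -2
  4a + 2b + c = 18
  16a + 4b + c = 54
Solving the system yields a = 2, b = 6, c = -2.
So P(u) = 2u^2 + 6u - 2.
Check: P(2) = 18. ✓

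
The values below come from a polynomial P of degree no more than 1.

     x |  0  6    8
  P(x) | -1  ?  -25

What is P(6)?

The 2 known points determine the degree-1 polynomial uniquely.
Write P(x) = ax + b. Substituting each data point gives a linear system:
  b = -1
  8a + b = -25
Solving the system yields a = -3, b = -1.
So P(x) = -3x - 1.
Then P(6) = -19.

-19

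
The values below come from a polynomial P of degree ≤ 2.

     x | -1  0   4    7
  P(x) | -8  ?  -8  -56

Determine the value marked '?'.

The 3 known points determine the degree-2 polynomial uniquely.
Write P(x) = ax^2 + bx + c. Substituting each data point gives a linear system:
  a - b + c = -8
  16a + 4b + c = -8
  49a + 7b + c = -56
Solving the system yields a = -2, b = 6, c = 0.
So P(x) = -2x^2 + 6x.
Then P(0) = 0.

0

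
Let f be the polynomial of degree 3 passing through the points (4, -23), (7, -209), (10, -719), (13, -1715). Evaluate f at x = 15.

Write f(x) = ax^3 + bx^2 + cx + d. Substituting each data point gives a linear system:
  64a + 16b + 4c + d = -23
  343a + 49b + 7c + d = -209
  1000a + 100b + 10c + d = -719
  2197a + 169b + 13c + d = -1715
Solving the system yields a = -1, b = 3, c = -2, d = 1.
So f(x) = -x^3 + 3x^2 - 2x + 1.
Then f(15) = -2729.

-2729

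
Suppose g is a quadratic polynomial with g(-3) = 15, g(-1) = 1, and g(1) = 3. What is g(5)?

55

Write g(s) = as^2 + bs + c. Substituting each data point gives a linear system:
  9a - 3b + c = 15
  a - b + c = 1
  a + b + c = 3
Solving the system yields a = 2, b = 1, c = 0.
So g(s) = 2s² + s.
Then g(5) = 55.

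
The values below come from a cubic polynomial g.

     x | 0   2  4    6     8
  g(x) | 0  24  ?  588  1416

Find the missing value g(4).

On equispaced nodes a degree-3 polynomial has vanishing fourth forward difference, so
  g(0) - 4·g(2) + 6·g(4) - 4·g(6) + g(8) = 0.
Substituting the known values and solving for g(4):
  6·g(4) = 1032
  g(4) = 172.

172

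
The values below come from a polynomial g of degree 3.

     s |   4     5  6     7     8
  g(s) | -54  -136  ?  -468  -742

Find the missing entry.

-270

The 4 known points determine the degree-3 polynomial uniquely.
Write g(s) = as^3 + bs^2 + cs + d. Substituting each data point gives a linear system:
  64a + 16b + 4c + d = -54
  125a + 25b + 5c + d = -136
  343a + 49b + 7c + d = -468
  512a + 64b + 8c + d = -742
Solving the system yields a = -2, b = 4, c = 4, d = -6.
So g(s) = -2s^3 + 4s^2 + 4s - 6.
Then g(6) = -270.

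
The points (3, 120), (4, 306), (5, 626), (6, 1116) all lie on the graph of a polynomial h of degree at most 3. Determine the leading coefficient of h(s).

Write h(s) = as^3 + bs^2 + cs + d. Substituting each data point gives a linear system:
  27a + 9b + 3c + d = 120
  64a + 16b + 4c + d = 306
  125a + 25b + 5c + d = 626
  216a + 36b + 6c + d = 1116
Solving the system yields a = 6, b = -5, c = -1, d = 6.
So h(s) = 6s^3 - 5s^2 - s + 6.
The leading coefficient is 6.

6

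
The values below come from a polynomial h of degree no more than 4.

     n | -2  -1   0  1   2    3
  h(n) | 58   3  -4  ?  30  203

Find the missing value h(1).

-5

On equispaced nodes a degree-4 polynomial has vanishing fifth forward difference, so
  - h(-2) + 5·h(-1) - 10·h(0) + 10·h(1) - 5·h(2) + h(3) = 0.
Substituting the known values and solving for h(1):
  10·h(1) = -50
  h(1) = -5.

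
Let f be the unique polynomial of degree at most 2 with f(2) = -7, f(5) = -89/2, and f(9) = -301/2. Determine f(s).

Using the Lagrange interpolation formula with nodes 2, 5, 9:
  L_0(s) = (s - 5)(s - 9) / 21
  L_1(s) = (s - 2)(s - 9) / -12
  L_2(s) = (s - 2)(s - 5) / 28
Then f(s) = -7·L_0(s) - 89/2·L_1(s) - 301/2·L_2(s).
Expanding and collecting terms gives f(s) = -2s^2 + (3/2)s - 2.
Check: f(2) = -7. ✓

f(s) = -2s^2 + (3/2)s - 2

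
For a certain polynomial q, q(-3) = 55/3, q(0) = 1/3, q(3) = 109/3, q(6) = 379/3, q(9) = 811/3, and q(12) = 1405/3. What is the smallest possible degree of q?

Forward differences of the values at u = -3, 0, 3, 6, 9, 12:
  q  : 55/3  1/3  109/3  379/3  811/3  1405/3
  Δ  : -18  36  90  144  198
  Δ^2: 54  54  54  54
  Δ^3: 0  0  0
  Δ^4: 0  0
  Δ^5: 0
The second differences are constant (54) and nonzero, while all higher differences vanish, so the minimal degree is 2.

2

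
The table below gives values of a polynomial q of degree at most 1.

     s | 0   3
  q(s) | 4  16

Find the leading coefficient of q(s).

Write q(s) = as + b. Substituting each data point gives a linear system:
  b = 4
  3a + b = 16
Solving the system yields a = 4, b = 4.
So q(s) = 4s + 4.
The leading coefficient is 4.

4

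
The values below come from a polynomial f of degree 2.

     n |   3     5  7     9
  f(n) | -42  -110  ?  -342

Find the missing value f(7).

On equispaced nodes a degree-2 polynomial has vanishing third forward difference, so
  - f(3) + 3·f(5) - 3·f(7) + f(9) = 0.
Substituting the known values and solving for f(7):
  -3·f(7) = 630
  f(7) = -210.

-210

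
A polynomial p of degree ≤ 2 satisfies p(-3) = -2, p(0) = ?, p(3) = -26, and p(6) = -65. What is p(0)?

On equispaced nodes a degree-2 polynomial has vanishing third forward difference, so
  - p(-3) + 3·p(0) - 3·p(3) + p(6) = 0.
Substituting the known values and solving for p(0):
  3·p(0) = -15
  p(0) = -5.

-5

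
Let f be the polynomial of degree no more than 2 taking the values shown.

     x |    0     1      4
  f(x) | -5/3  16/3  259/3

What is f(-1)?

4/3

Using the Lagrange interpolation formula with nodes 0, 1, 4:
  L_0(x) = (x - 1)(x - 4) / 4
  L_1(x) = x(x - 4) / -3
  L_2(x) = x(x - 1) / 12
Then f(x) = -5/3·L_0(x) + 16/3·L_1(x) + 259/3·L_2(x).
Expanding and collecting terms gives f(x) = 5x^2 + 2x - 5/3.
Evaluating at x = -1: f(-1) = 4/3.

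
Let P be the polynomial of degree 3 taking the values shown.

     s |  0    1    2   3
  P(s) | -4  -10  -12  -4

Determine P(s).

Write P(s) = as^3 + bs^2 + cs + d. Substituting each data point gives a linear system:
  d = -4
  a + b + c + d = -10
  8a + 4b + 2c + d = -12
  27a + 9b + 3c + d = -4
Solving the system yields a = 1, b = -1, c = -6, d = -4.
So P(s) = s³ - s² - 6s - 4.
Check: P(3) = -4. ✓

P(s) = s^3 - s^2 - 6s - 4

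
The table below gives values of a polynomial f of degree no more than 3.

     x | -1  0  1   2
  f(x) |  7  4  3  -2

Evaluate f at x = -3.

43

Forward differences of the values at x = -1, 0, 1, 2:
  f  : 7  4  3  -2
  Δ  : -3  -1  -5
  Δ^2: 2  -4
  Δ^3: -6
The third differences are constant, confirming degree 3.
Interpolating (Newton forward form) and evaluating at x = -3 gives f(-3) = 43.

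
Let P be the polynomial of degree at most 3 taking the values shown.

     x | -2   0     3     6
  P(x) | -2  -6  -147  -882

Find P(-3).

Using the Lagrange interpolation formula with nodes -2, 0, 3, 6:
  L_0(x) = x(x - 3)(x - 6) / -80
  L_1(x) = (x + 2)(x - 3)(x - 6) / 36
  L_2(x) = (x + 2)x(x - 6) / -45
  L_3(x) = (x + 2)x(x - 3) / 144
Then P(x) = -2·L_0(x) - 6·L_1(x) - 147·L_2(x) - 882·L_3(x).
Expanding and collecting terms gives P(x) = -3x^3 - 6x^2 - 2x - 6.
Evaluating at x = -3: P(-3) = 27.

27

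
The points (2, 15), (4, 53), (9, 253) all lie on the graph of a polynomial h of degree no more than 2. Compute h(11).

375

Using the Lagrange interpolation formula with nodes 2, 4, 9:
  L_0(x) = (x - 4)(x - 9) / 14
  L_1(x) = (x - 2)(x - 9) / -10
  L_2(x) = (x - 2)(x - 4) / 35
Then h(x) = 15·L_0(x) + 53·L_1(x) + 253·L_2(x).
Expanding and collecting terms gives h(x) = 3x² + x + 1.
Evaluating at x = 11: h(11) = 375.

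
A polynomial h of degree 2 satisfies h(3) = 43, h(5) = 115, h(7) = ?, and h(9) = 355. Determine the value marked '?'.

219

The 3 known points determine the degree-2 polynomial uniquely.
Write h(x) = ax^2 + bx + c. Substituting each data point gives a linear system:
  9a + 3b + c = 43
  25a + 5b + c = 115
  81a + 9b + c = 355
Solving the system yields a = 4, b = 4, c = -5.
So h(x) = 4x^2 + 4x - 5.
Then h(7) = 219.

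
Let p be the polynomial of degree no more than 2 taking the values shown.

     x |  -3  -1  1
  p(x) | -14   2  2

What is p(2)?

-4

Using the Lagrange interpolation formula with nodes -3, -1, 1:
  L_0(x) = (x + 1)(x - 1) / 8
  L_1(x) = (x + 3)(x - 1) / -4
  L_2(x) = (x + 3)(x + 1) / 8
Then p(x) = -14·L_0(x) + 2·L_1(x) + 2·L_2(x).
Expanding and collecting terms gives p(x) = -2x^2 + 4.
Evaluating at x = 2: p(2) = -4.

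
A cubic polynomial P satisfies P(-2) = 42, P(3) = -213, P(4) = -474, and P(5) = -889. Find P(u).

Write P(u) = au^3 + bu^2 + cu + d. Substituting each data point gives a linear system:
  -8a + 4b - 2c + d = 42
  27a + 9b + 3c + d = -213
  64a + 16b + 4c + d = -474
  125a + 25b + 5c + d = -889
Solving the system yields a = -6, b = -5, c = -4, d = 6.
So P(u) = -6u^3 - 5u^2 - 4u + 6.
Check: P(4) = -474. ✓

P(u) = -6u^3 - 5u^2 - 4u + 6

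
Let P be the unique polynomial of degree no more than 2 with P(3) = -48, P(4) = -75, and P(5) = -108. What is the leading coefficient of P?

-3

Write P(t) = at^2 + bt + c. Substituting each data point gives a linear system:
  9a + 3b + c = -48
  16a + 4b + c = -75
  25a + 5b + c = -108
Solving the system yields a = -3, b = -6, c = -3.
So P(t) = -3t² - 6t - 3.
The leading coefficient is -3.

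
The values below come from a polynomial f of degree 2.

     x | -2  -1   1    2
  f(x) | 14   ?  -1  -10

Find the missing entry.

The 3 known points determine the degree-2 polynomial uniquely.
Write f(x) = ax^2 + bx + c. Substituting each data point gives a linear system:
  4a - 2b + c = 14
  a + b + c = -1
  4a + 2b + c = -10
Solving the system yields a = -1, b = -6, c = 6.
So f(x) = -x^2 - 6x + 6.
Then f(-1) = 11.

11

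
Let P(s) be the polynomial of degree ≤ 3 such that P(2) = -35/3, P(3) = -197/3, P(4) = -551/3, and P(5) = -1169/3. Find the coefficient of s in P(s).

2

Write P(s) = as^3 + bs^2 + cs + d. Substituting each data point gives a linear system:
  8a + 4b + 2c + d = -35/3
  27a + 9b + 3c + d = -197/3
  64a + 16b + 4c + d = -551/3
  125a + 25b + 5c + d = -1169/3
Solving the system yields a = -4, b = 4, c = 2, d = 1/3.
So P(s) = -4s^3 + 4s^2 + 2s + 1/3.
The coefficient of s is 2.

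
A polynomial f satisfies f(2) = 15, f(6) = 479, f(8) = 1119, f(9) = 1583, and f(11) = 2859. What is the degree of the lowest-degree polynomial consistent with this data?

Divided differences on the nodes 2, 6, 8, 9, 11:
  order 0: 15  479  1119  1583  2859
  order 1: 116  320  464  638
  order 2: 34  48  58
  order 3: 2  2
  order 4: 0
The order-3 divided differences are all 2 (nonzero) and every higher order vanishes, so the data lies on a polynomial of degree exactly 3.

3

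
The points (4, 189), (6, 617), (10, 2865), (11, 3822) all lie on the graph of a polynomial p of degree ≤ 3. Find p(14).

Using the Lagrange interpolation formula with nodes 4, 6, 10, 11:
  L_0(t) = (t - 6)(t - 10)(t - 11) / -84
  L_1(t) = (t - 4)(t - 10)(t - 11) / 40
  L_2(t) = (t - 4)(t - 6)(t - 11) / -24
  L_3(t) = (t - 4)(t - 6)(t - 10) / 35
Then p(t) = 189·L_0(t) + 617·L_1(t) + 2865·L_2(t) + 3822·L_3(t).
Expanding and collecting terms gives p(t) = 3t^3 - 2t^2 + 6t + 5.
Evaluating at t = 14: p(14) = 7929.

7929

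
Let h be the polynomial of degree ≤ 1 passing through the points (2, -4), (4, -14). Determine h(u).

Using the Lagrange interpolation formula with nodes 2, 4:
  L_0(u) = (u - 4) / -2
  L_1(u) = (u - 2) / 2
Then h(u) = -4·L_0(u) - 14·L_1(u).
Expanding and collecting terms gives h(u) = -5u + 6.
Check: h(2) = -4. ✓

h(u) = -5u + 6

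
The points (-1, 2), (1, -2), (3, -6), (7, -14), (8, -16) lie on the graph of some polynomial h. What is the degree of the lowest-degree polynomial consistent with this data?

1

Divided differences on the nodes -1, 1, 3, 7, 8:
  order 0: 2  -2  -6  -14  -16
  order 1: -2  -2  -2  -2
  order 2: 0  0  0
  order 3: 0  0
  order 4: 0
The order-1 divided differences are all -2 (nonzero) and every higher order vanishes, so the data lies on a polynomial of degree exactly 1.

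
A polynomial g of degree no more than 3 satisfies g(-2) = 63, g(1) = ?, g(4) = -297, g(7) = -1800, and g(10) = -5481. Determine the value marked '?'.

0

The 4 known points determine the degree-3 polynomial uniquely.
Write g(s) = as^3 + bs^2 + cs + d. Substituting each data point gives a linear system:
  -8a + 4b - 2c + d = 63
  64a + 16b + 4c + d = -297
  343a + 49b + 7c + d = -1800
  1000a + 100b + 10c + d = -5481
Solving the system yields a = -6, b = 5, c = 2, d = -1.
So g(s) = -6s³ + 5s² + 2s - 1.
Then g(1) = 0.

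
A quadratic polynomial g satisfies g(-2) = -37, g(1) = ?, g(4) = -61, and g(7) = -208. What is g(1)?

-4

On equispaced nodes a degree-2 polynomial has vanishing third forward difference, so
  - g(-2) + 3·g(1) - 3·g(4) + g(7) = 0.
Substituting the known values and solving for g(1):
  3·g(1) = -12
  g(1) = -4.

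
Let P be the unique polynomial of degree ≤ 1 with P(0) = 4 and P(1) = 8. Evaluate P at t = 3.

Write P(t) = at + b. Substituting each data point gives a linear system:
  b = 4
  a + b = 8
Solving the system yields a = 4, b = 4.
So P(t) = 4t + 4.
Then P(3) = 16.

16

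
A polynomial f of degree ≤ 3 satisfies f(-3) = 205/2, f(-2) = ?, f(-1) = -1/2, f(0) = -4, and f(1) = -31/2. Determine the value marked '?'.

25

On equispaced nodes a degree-3 polynomial has vanishing fourth forward difference, so
  f(-3) - 4·f(-2) + 6·f(-1) - 4·f(0) + f(1) = 0.
Substituting the known values and solving for f(-2):
  -4·f(-2) = -100
  f(-2) = 25.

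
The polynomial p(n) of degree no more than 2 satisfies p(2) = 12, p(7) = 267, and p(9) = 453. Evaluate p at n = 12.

Write p(n) = an^2 + bn + c. Substituting each data point gives a linear system:
  4a + 2b + c = 12
  49a + 7b + c = 267
  81a + 9b + c = 453
Solving the system yields a = 6, b = -3, c = -6.
So p(n) = 6n^2 - 3n - 6.
Then p(12) = 822.

822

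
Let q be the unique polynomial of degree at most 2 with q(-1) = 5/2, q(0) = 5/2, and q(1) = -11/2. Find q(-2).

Using the Lagrange interpolation formula with nodes -1, 0, 1:
  L_0(n) = n(n - 1) / 2
  L_1(n) = (n + 1)(n - 1) / -1
  L_2(n) = (n + 1)n / 2
Then q(n) = 5/2·L_0(n) + 5/2·L_1(n) - 11/2·L_2(n).
Expanding and collecting terms gives q(n) = -4n² - 4n + 5/2.
Evaluating at n = -2: q(-2) = -11/2.

-11/2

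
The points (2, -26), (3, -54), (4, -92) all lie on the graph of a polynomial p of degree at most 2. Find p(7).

Write p(x) = ax^2 + bx + c. Substituting each data point gives a linear system:
  4a + 2b + c = -26
  9a + 3b + c = -54
  16a + 4b + c = -92
Solving the system yields a = -5, b = -3, c = 0.
So p(x) = -5x^2 - 3x.
Then p(7) = -266.

-266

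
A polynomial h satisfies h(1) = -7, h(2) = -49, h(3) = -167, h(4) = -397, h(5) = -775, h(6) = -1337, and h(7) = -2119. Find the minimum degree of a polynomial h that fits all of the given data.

3

Forward differences of the values at s = 1, 2, 3, 4, 5, 6, 7:
  h  : -7  -49  -167  -397  -775  -1337  -2119
  Δ  : -42  -118  -230  -378  -562  -782
  Δ^2: -76  -112  -148  -184  -220
  Δ^3: -36  -36  -36  -36
  Δ^4: 0  0  0
  Δ^5: 0  0
  Δ^6: 0
The third differences are constant (-36) and nonzero, while all higher differences vanish, so the minimal degree is 3.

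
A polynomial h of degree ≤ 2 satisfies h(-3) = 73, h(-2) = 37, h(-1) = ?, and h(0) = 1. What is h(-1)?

On equispaced nodes a degree-2 polynomial has vanishing third forward difference, so
  - h(-3) + 3·h(-2) - 3·h(-1) + h(0) = 0.
Substituting the known values and solving for h(-1):
  -3·h(-1) = -39
  h(-1) = 13.

13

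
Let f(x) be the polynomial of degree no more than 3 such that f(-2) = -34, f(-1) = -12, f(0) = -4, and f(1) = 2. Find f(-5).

-304

Write f(x) = ax^3 + bx^2 + cx + d. Substituting each data point gives a linear system:
  -8a + 4b - 2c + d = -34
  -a + b - c + d = -12
  d = -4
  a + b + c + d = 2
Solving the system yields a = 2, b = -1, c = 5, d = -4.
So f(x) = 2x³ - x² + 5x - 4.
Then f(-5) = -304.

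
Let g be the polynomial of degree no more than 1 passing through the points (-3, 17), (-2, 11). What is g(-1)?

Write g(t) = at + b. Substituting each data point gives a linear system:
  -3a + b = 17
  -2a + b = 11
Solving the system yields a = -6, b = -1.
So g(t) = -6t - 1.
Then g(-1) = 5.

5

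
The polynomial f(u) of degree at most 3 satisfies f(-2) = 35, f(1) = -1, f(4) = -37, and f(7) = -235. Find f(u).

Write f(u) = au^3 + bu^2 + cu + d. Substituting each data point gives a linear system:
  -8a + 4b - 2c + d = 35
  a + b + c + d = -1
  64a + 16b + 4c + d = -37
  343a + 49b + 7c + d = -235
Solving the system yields a = -1, b = 3, c = -6, d = 3.
So f(u) = -u^3 + 3u^2 - 6u + 3.
Check: f(7) = -235. ✓

f(u) = -u^3 + 3u^2 - 6u + 3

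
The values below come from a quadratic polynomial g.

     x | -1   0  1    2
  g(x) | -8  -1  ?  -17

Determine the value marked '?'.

-4

On equispaced nodes a degree-2 polynomial has vanishing third forward difference, so
  - g(-1) + 3·g(0) - 3·g(1) + g(2) = 0.
Substituting the known values and solving for g(1):
  -3·g(1) = 12
  g(1) = -4.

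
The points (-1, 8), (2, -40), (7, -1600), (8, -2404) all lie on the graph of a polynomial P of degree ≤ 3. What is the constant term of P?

Write P(s) = as^3 + bs^2 + cs + d. Substituting each data point gives a linear system:
  -a + b - c + d = 8
  8a + 4b + 2c + d = -40
  343a + 49b + 7c + d = -1600
  512a + 64b + 8c + d = -2404
Solving the system yields a = -5, b = 3, c = -4, d = -4.
So P(s) = -5s³ + 3s² - 4s - 4.
The constant term is -4.

-4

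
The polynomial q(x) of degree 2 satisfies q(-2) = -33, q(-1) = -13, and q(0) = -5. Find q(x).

q(x) = -6x^2 + 2x - 5

Using the Lagrange interpolation formula with nodes -2, -1, 0:
  L_0(x) = (x + 1)x / 2
  L_1(x) = (x + 2)x / -1
  L_2(x) = (x + 2)(x + 1) / 2
Then q(x) = -33·L_0(x) - 13·L_1(x) - 5·L_2(x).
Expanding and collecting terms gives q(x) = -6x^2 + 2x - 5.
Check: q(-2) = -33. ✓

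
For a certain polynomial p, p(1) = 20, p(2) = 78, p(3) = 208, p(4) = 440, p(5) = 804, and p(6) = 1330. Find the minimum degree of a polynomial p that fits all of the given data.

Forward differences of the values at t = 1, 2, 3, 4, 5, 6:
  p  : 20  78  208  440  804  1330
  Δ  : 58  130  232  364  526
  Δ^2: 72  102  132  162
  Δ^3: 30  30  30
  Δ^4: 0  0
  Δ^5: 0
The third differences are constant (30) and nonzero, while all higher differences vanish, so the minimal degree is 3.

3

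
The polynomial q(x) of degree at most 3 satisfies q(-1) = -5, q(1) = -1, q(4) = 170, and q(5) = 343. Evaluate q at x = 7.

971

Using the Lagrange interpolation formula with nodes -1, 1, 4, 5:
  L_0(x) = (x - 1)(x - 4)(x - 5) / -60
  L_1(x) = (x + 1)(x - 4)(x - 5) / 24
  L_2(x) = (x + 1)(x - 1)(x - 5) / -15
  L_3(x) = (x + 1)(x - 1)(x - 4) / 24
Then q(x) = -5·L_0(x) - 1·L_1(x) + 170·L_2(x) + 343·L_3(x).
Expanding and collecting terms gives q(x) = 3x^3 - x^2 - x - 2.
Evaluating at x = 7: q(7) = 971.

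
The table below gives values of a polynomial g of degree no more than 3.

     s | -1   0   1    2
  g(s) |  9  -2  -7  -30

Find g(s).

Write g(s) = as^3 + bs^2 + cs + d. Substituting each data point gives a linear system:
  -a + b - c + d = 9
  d = -2
  a + b + c + d = -7
  8a + 4b + 2c + d = -30
Solving the system yields a = -4, b = 3, c = -4, d = -2.
So g(s) = -4s^3 + 3s^2 - 4s - 2.
Check: g(-1) = 9. ✓

g(s) = -4s^3 + 3s^2 - 4s - 2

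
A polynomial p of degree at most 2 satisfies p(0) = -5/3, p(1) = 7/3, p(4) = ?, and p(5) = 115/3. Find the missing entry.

79/3

The 3 known points determine the degree-2 polynomial uniquely.
Write p(n) = an^2 + bn + c. Substituting each data point gives a linear system:
  c = -5/3
  a + b + c = 7/3
  25a + 5b + c = 115/3
Solving the system yields a = 1, b = 3, c = -5/3.
So p(n) = n^2 + 3n - 5/3.
Then p(4) = 79/3.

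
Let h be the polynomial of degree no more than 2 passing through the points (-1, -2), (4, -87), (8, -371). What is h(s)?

h(s) = -6s^2 + s + 5

Using the Lagrange interpolation formula with nodes -1, 4, 8:
  L_0(s) = (s - 4)(s - 8) / 45
  L_1(s) = (s + 1)(s - 8) / -20
  L_2(s) = (s + 1)(s - 4) / 36
Then h(s) = -2·L_0(s) - 87·L_1(s) - 371·L_2(s).
Expanding and collecting terms gives h(s) = -6s^2 + s + 5.
Check: h(-1) = -2. ✓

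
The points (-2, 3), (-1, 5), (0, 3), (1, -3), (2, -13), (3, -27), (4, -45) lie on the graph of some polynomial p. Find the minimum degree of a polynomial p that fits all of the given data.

Forward differences of the values at n = -2, -1, 0, 1, 2, 3, 4:
  p  : 3  5  3  -3  -13  -27  -45
  Δ  : 2  -2  -6  -10  -14  -18
  Δ^2: -4  -4  -4  -4  -4
  Δ^3: 0  0  0  0
  Δ^4: 0  0  0
  Δ^5: 0  0
  Δ^6: 0
The second differences are constant (-4) and nonzero, while all higher differences vanish, so the minimal degree is 2.

2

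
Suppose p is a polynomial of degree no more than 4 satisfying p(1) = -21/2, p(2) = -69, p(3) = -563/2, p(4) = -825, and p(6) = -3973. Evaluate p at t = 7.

Using the Lagrange interpolation formula with nodes 1, 2, 3, 4, 6:
  L_0(t) = (t - 2)(t - 3)(t - 4)(t - 6) / 30
  L_1(t) = (t - 1)(t - 3)(t - 4)(t - 6) / -8
  L_2(t) = (t - 1)(t - 2)(t - 4)(t - 6) / 6
  L_3(t) = (t - 1)(t - 2)(t - 3)(t - 6) / -12
  L_4(t) = (t - 1)(t - 2)(t - 3)(t - 4) / 120
Then p(t) = -21/2·L_0(t) - 69·L_1(t) - 563/2·L_2(t) - 825·L_3(t) - 3973·L_4(t).
Expanding and collecting terms gives p(t) = -3t⁴ + (1/2)t³ - 5t² - 2t - 1.
Evaluating at t = 7: p(7) = -14583/2.

-14583/2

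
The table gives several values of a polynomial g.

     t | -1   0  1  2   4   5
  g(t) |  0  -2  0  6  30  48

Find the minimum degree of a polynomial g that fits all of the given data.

2

Divided differences on the nodes -1, 0, 1, 2, 4, 5:
  order 0: 0  -2  0  6  30  48
  order 1: -2  2  6  12  18
  order 2: 2  2  2  2
  order 3: 0  0  0
  order 4: 0  0
  order 5: 0
The order-2 divided differences are all 2 (nonzero) and every higher order vanishes, so the data lies on a polynomial of degree exactly 2.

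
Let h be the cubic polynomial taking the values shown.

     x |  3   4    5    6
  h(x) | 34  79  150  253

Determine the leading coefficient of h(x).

1

Write h(x) = ax^3 + bx^2 + cx + d. Substituting each data point gives a linear system:
  27a + 9b + 3c + d = 34
  64a + 16b + 4c + d = 79
  125a + 25b + 5c + d = 150
  216a + 36b + 6c + d = 253
Solving the system yields a = 1, b = 1, c = 1, d = -5.
So h(x) = x^3 + x^2 + x - 5.
The leading coefficient is 1.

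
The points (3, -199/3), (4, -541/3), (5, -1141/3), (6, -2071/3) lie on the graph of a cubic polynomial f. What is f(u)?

Write f(u) = au^3 + bu^2 + cu + d. Substituting each data point gives a linear system:
  27a + 9b + 3c + d = -199/3
  64a + 16b + 4c + d = -541/3
  125a + 25b + 5c + d = -1141/3
  216a + 36b + 6c + d = -2071/3
Solving the system yields a = -4, b = 5, c = -1, d = -1/3.
So f(u) = -4u³ + 5u² - u - 1/3.
Check: f(4) = -541/3. ✓

f(u) = -4u^3 + 5u^2 - u - 1/3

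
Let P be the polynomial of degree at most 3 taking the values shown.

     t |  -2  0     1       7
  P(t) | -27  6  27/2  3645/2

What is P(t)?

Write P(t) = at^3 + bt^2 + ct + d. Substituting each data point gives a linear system:
  -8a + 4b - 2c + d = -27
  d = 6
  a + b + c + d = 27/2
  343a + 49b + 7c + d = 3645/2
Solving the system yields a = 5, b = 2, c = 1/2, d = 6.
So P(t) = 5t^3 + 2t^2 + (1/2)t + 6.
Check: P(1) = 27/2. ✓

P(t) = 5t^3 + 2t^2 + (1/2)t + 6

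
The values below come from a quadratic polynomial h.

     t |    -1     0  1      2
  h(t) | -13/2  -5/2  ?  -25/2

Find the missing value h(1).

-9/2

The 3 known points determine the degree-2 polynomial uniquely.
Write h(t) = at^2 + bt + c. Substituting each data point gives a linear system:
  a - b + c = -13/2
  c = -5/2
  4a + 2b + c = -25/2
Solving the system yields a = -3, b = 1, c = -5/2.
So h(t) = -3t² + t - 5/2.
Then h(1) = -9/2.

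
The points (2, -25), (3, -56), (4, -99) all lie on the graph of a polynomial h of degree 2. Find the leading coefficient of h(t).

-6

Write h(t) = at^2 + bt + c. Substituting each data point gives a linear system:
  4a + 2b + c = -25
  9a + 3b + c = -56
  16a + 4b + c = -99
Solving the system yields a = -6, b = -1, c = 1.
So h(t) = -6t² - t + 1.
The leading coefficient is -6.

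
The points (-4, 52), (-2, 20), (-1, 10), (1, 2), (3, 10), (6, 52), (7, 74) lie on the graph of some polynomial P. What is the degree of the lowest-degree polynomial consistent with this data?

Divided differences on the nodes -4, -2, -1, 1, 3, 6, 7:
  order 0: 52  20  10  2  10  52  74
  order 1: -16  -10  -4  4  14  22
  order 2: 2  2  2  2  2
  order 3: 0  0  0  0
  order 4: 0  0  0
  order 5: 0  0
  order 6: 0
The order-2 divided differences are all 2 (nonzero) and every higher order vanishes, so the data lies on a polynomial of degree exactly 2.

2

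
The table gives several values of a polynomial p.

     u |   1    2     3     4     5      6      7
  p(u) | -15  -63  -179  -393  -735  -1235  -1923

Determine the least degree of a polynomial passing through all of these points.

3

Forward differences of the values at u = 1, 2, 3, 4, 5, 6, 7:
  p  : -15  -63  -179  -393  -735  -1235  -1923
  Δ  : -48  -116  -214  -342  -500  -688
  Δ^2: -68  -98  -128  -158  -188
  Δ^3: -30  -30  -30  -30
  Δ^4: 0  0  0
  Δ^5: 0  0
  Δ^6: 0
The third differences are constant (-30) and nonzero, while all higher differences vanish, so the minimal degree is 3.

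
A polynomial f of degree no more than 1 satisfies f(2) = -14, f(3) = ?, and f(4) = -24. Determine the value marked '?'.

-19

The 2 known points determine the degree-1 polynomial uniquely.
Write f(u) = au + b. Substituting each data point gives a linear system:
  2a + b = -14
  4a + b = -24
Solving the system yields a = -5, b = -4.
So f(u) = -5u - 4.
Then f(3) = -19.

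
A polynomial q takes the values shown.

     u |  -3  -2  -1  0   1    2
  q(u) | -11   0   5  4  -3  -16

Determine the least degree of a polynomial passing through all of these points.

2

Forward differences of the values at u = -3, -2, -1, 0, 1, 2:
  q  : -11  0  5  4  -3  -16
  Δ  : 11  5  -1  -7  -13
  Δ^2: -6  -6  -6  -6
  Δ^3: 0  0  0
  Δ^4: 0  0
  Δ^5: 0
The second differences are constant (-6) and nonzero, while all higher differences vanish, so the minimal degree is 2.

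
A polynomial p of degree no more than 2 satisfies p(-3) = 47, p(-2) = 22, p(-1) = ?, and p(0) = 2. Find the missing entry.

On equispaced nodes a degree-2 polynomial has vanishing third forward difference, so
  - p(-3) + 3·p(-2) - 3·p(-1) + p(0) = 0.
Substituting the known values and solving for p(-1):
  -3·p(-1) = -21
  p(-1) = 7.

7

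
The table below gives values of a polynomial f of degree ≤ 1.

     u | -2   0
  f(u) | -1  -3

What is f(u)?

f(u) = -u - 3

Write f(u) = au + b. Substituting each data point gives a linear system:
  -2a + b = -1
  b = -3
Solving the system yields a = -1, b = -3.
So f(u) = -u - 3.
Check: f(-2) = -1. ✓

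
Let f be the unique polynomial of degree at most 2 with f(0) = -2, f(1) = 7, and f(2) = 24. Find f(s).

Write f(s) = as^2 + bs + c. Substituting each data point gives a linear system:
  c = -2
  a + b + c = 7
  4a + 2b + c = 24
Solving the system yields a = 4, b = 5, c = -2.
So f(s) = 4s² + 5s - 2.
Check: f(1) = 7. ✓

f(s) = 4s^2 + 5s - 2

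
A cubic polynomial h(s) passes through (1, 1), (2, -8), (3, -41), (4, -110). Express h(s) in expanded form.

Write h(s) = as^3 + bs^2 + cs + d. Substituting each data point gives a linear system:
  a + b + c + d = 1
  8a + 4b + 2c + d = -8
  27a + 9b + 3c + d = -41
  64a + 16b + 4c + d = -110
Solving the system yields a = -2, b = 0, c = 5, d = -2.
So h(s) = -2s^3 + 5s - 2.
Check: h(1) = 1. ✓

h(s) = -2s^3 + 5s - 2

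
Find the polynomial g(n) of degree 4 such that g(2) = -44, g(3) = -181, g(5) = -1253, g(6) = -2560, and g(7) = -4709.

Using the Lagrange interpolation formula with nodes 2, 3, 5, 6, 7:
  L_0(n) = (n - 3)(n - 5)(n - 6)(n - 7) / 60
  L_1(n) = (n - 2)(n - 5)(n - 6)(n - 7) / -24
  L_2(n) = (n - 2)(n - 3)(n - 6)(n - 7) / 12
  L_3(n) = (n - 2)(n - 3)(n - 5)(n - 7) / -12
  L_4(n) = (n - 2)(n - 3)(n - 5)(n - 6) / 40
Then g(n) = -44·L_0(n) - 181·L_1(n) - 1253·L_2(n) - 2560·L_3(n) - 4709·L_4(n).
Expanding and collecting terms gives g(n) = -2n^4 + n^3 - 5n^2 - n + 2.
Check: g(7) = -4709. ✓

g(n) = -2n^4 + n^3 - 5n^2 - n + 2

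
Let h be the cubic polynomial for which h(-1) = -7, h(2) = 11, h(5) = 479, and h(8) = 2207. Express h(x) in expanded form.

Write h(x) = ax^3 + bx^2 + cx + d. Substituting each data point gives a linear system:
  -a + b - c + d = -7
  8a + 4b + 2c + d = 11
  125a + 25b + 5c + d = 479
  512a + 64b + 8c + d = 2207
Solving the system yields a = 5, b = -5, c = -4, d = -1.
So h(x) = 5x^3 - 5x^2 - 4x - 1.
Check: h(8) = 2207. ✓

h(x) = 5x^3 - 5x^2 - 4x - 1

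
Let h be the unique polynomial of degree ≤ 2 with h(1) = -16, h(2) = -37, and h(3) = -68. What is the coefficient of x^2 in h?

Write h(x) = ax^2 + bx + c. Substituting each data point gives a linear system:
  a + b + c = -16
  4a + 2b + c = -37
  9a + 3b + c = -68
Solving the system yields a = -5, b = -6, c = -5.
So h(x) = -5x^2 - 6x - 5.
The leading coefficient is -5.

-5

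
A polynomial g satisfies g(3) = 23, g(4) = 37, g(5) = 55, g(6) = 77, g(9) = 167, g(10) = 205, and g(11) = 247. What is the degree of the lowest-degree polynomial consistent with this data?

2

Divided differences on the nodes 3, 4, 5, 6, 9, 10, 11:
  order 0: 23  37  55  77  167  205  247
  order 1: 14  18  22  30  38  42
  order 2: 2  2  2  2  2
  order 3: 0  0  0  0
  order 4: 0  0  0
  order 5: 0  0
  order 6: 0
The order-2 divided differences are all 2 (nonzero) and every higher order vanishes, so the data lies on a polynomial of degree exactly 2.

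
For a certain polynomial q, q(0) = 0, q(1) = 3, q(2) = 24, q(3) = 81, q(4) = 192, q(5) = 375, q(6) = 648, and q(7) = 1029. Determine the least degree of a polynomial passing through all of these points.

Forward differences of the values at s = 0, 1, 2, 3, 4, 5, 6, 7:
  q  : 0  3  24  81  192  375  648  1029
  Δ  : 3  21  57  111  183  273  381
  Δ^2: 18  36  54  72  90  108
  Δ^3: 18  18  18  18  18
  Δ^4: 0  0  0  0
  Δ^5: 0  0  0
  Δ^6: 0  0
  Δ^7: 0
The third differences are constant (18) and nonzero, while all higher differences vanish, so the minimal degree is 3.

3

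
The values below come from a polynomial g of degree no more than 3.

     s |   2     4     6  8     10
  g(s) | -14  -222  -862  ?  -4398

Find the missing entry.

-2174

The 4 known points determine the degree-3 polynomial uniquely.
Write g(s) = as^3 + bs^2 + cs + d. Substituting each data point gives a linear system:
  8a + 4b + 2c + d = -14
  64a + 16b + 4c + d = -222
  216a + 36b + 6c + d = -862
  1000a + 100b + 10c + d = -4398
Solving the system yields a = -5, b = 6, c = 0, d = 2.
So g(s) = -5s^3 + 6s^2 + 2.
Then g(8) = -2174.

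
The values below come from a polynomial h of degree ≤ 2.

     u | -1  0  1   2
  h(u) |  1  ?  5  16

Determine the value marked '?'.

On equispaced nodes a degree-2 polynomial has vanishing third forward difference, so
  - h(-1) + 3·h(0) - 3·h(1) + h(2) = 0.
Substituting the known values and solving for h(0):
  3·h(0) = 0
  h(0) = 0.

0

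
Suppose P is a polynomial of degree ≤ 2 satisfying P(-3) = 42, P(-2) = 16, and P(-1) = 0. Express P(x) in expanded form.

Write P(x) = ax^2 + bx + c. Substituting each data point gives a linear system:
  9a - 3b + c = 42
  4a - 2b + c = 16
  a - b + c = 0
Solving the system yields a = 5, b = -1, c = -6.
So P(x) = 5x² - x - 6.
Check: P(-1) = 0. ✓

P(x) = 5x^2 - x - 6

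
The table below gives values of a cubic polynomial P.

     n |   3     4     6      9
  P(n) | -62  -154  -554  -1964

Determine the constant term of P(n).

-2

Write P(n) = an^3 + bn^2 + cn + d. Substituting each data point gives a linear system:
  27a + 9b + 3c + d = -62
  64a + 16b + 4c + d = -154
  216a + 36b + 6c + d = -554
  729a + 81b + 9c + d = -1964
Solving the system yields a = -3, b = 3, c = -2, d = -2.
So P(n) = -3n^3 + 3n^2 - 2n - 2.
The constant term is -2.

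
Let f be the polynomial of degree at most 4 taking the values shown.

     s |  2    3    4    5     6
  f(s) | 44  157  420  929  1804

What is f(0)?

Using the Lagrange interpolation formula with nodes 2, 3, 4, 5, 6:
  L_0(s) = (s - 3)(s - 4)(s - 5)(s - 6) / 24
  L_1(s) = (s - 2)(s - 4)(s - 5)(s - 6) / -6
  L_2(s) = (s - 2)(s - 3)(s - 5)(s - 6) / 4
  L_3(s) = (s - 2)(s - 3)(s - 4)(s - 6) / -6
  L_4(s) = (s - 2)(s - 3)(s - 4)(s - 5) / 24
Then f(s) = 44·L_0(s) + 157·L_1(s) + 420·L_2(s) + 929·L_3(s) + 1804·L_4(s).
Expanding and collecting terms gives f(s) = s^4 + 2s^3 + 2s^2 + 4.
Evaluating at s = 0: f(0) = 4.

4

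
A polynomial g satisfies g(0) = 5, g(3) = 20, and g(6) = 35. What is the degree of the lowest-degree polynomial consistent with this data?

1

Forward differences of the values at u = 0, 3, 6:
  g  : 5  20  35
  Δ  : 15  15
  Δ^2: 0
The first differences are constant (15) and nonzero, while all higher differences vanish, so the minimal degree is 1.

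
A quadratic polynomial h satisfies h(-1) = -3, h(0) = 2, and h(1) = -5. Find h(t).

h(t) = -6t^2 - t + 2

Write h(t) = at^2 + bt + c. Substituting each data point gives a linear system:
  a - b + c = -3
  c = 2
  a + b + c = -5
Solving the system yields a = -6, b = -1, c = 2.
So h(t) = -6t^2 - t + 2.
Check: h(1) = -5. ✓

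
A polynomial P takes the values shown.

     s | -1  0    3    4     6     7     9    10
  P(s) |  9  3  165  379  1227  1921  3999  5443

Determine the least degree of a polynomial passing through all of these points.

3

Divided differences on the nodes -1, 0, 3, 4, 6, 7, 9, 10:
  order 0: 9  3  165  379  1227  1921  3999  5443
  order 1: -6  54  214  424  694  1039  1444
  order 2: 15  40  70  90  115  135
  order 3: 5  5  5  5  5
  order 4: 0  0  0  0
  order 5: 0  0  0
  order 6: 0  0
  order 7: 0
The order-3 divided differences are all 5 (nonzero) and every higher order vanishes, so the data lies on a polynomial of degree exactly 3.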